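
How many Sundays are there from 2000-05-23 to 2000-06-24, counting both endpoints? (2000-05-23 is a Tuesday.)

2000-05-23 is a Tuesday; the first Sunday on or after it is 2000-05-28 (5 days later).
From 2000-05-28 to 2000-06-24: 3 + 24 = 27 days (rest of May, June).
27 ÷ 7 = 3 full weeks with remainder 6, so 3 more Sundays after the first → 4.

4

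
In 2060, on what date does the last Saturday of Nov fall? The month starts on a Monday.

Nov 2060 begins on a Monday, so the first Saturday is Nov 6 (5 days later).
Nov 2060 has 30 days. Adding weeks: 6, 13, 20, 27 — the last one ≤ 30 is the 27th.

Nov 27, 2060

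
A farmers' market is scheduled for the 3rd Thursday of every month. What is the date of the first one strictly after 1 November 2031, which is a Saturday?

20 November 2031

November 2031 starts on a Saturday; its first Thursday is the 6th, so the 3rd Thursday is the 20th — 20 November 2031.
20 November 2031 is after 1 November 2031, so that is the next one.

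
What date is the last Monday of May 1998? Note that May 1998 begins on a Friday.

May 1998 begins on a Friday, so the first Monday is May 4 (3 days later).
May 1998 has 31 days. Adding weeks: 4, 11, 18, 25 — the last one ≤ 31 is the 25th.

1998-05-25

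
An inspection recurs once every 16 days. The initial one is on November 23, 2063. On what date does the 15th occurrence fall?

The 15th occurrence is 14 intervals after the first: 14 × 16 = 224 days after November 23, 2063.
November has 30 days — 7 days to the end of November leaves 217.
December has 31 days (186 left).
January has 31 days (155 left).
February has 29 days (126 left).
March has 31 days (95 left).
April has 30 days (65 left).
May has 31 days (34 left).
June has 30 days (4 left).
4 days into July → July 4, 2064.

July 4, 2064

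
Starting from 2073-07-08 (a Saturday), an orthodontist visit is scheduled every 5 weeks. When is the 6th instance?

The 6th occurrence is 5 intervals after the first: 5 × 35 = 175 days after 2073-07-08.
July has 31 days — 23 days to the end of July leaves 152.
August has 31 days (121 left).
September has 30 days (91 left).
October has 31 days (60 left).
November has 30 days (30 left).
30 days into December → 2073-12-30.

2073-12-30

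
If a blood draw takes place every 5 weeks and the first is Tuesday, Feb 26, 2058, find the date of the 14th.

The 14th occurrence is 13 intervals after the first: 13 × 35 = 455 days after Feb 26, 2058.
Feb has 28 days — 2 days to the end of Feb leaves 453.
From end of Feb to end of 2058 is 306 days (147 left).
Jan has 31 days (116 left).
Feb has 28 days (88 left).
Mar has 31 days (57 left).
Apr has 30 days (27 left).
27 days into May → May 27, 2059.

May 27, 2059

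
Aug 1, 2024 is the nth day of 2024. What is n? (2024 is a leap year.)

Days in months before Aug: 31 + 29 + 31 + 30 + 31 + 30 + 31 = 213.
Plus 1 day into Aug → day 214.

214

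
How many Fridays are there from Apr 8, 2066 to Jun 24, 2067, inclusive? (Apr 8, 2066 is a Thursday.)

64

Apr 8, 2066 is a Thursday; the first Friday on or after it is Apr 9, 2066 (1 day later).
From Apr 9, 2066 to Jun 24, 2067: 266 + 175 = 441 days (rest of 2066, to Jun 24, 2067 in 2067).
441 ÷ 7 = 63 full weeks with remainder 0, so 63 more Fridays after the first → 64.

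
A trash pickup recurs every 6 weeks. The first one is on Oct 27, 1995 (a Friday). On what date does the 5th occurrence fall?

The 5th occurrence is 4 intervals after the first: 4 × 42 = 168 days after Oct 27, 1995.
Oct has 31 days — 4 days to the end of Oct leaves 164.
Nov has 30 days (134 left).
Dec has 31 days (103 left).
Jan has 31 days (72 left).
Feb has 29 days (43 left).
Mar has 31 days (12 left).
12 days into Apr → Apr 12, 1996.

Apr 12, 1996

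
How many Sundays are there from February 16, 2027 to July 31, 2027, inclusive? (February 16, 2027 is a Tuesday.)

February 16, 2027 is a Tuesday; the first Sunday on or after it is February 21, 2027 (5 days later).
From February 21, 2027 to July 31, 2027: 7 + 31 + 30 + 31 + 30 + 31 = 160 days (rest of February, March, April, May, June, July).
160 ÷ 7 = 22 full weeks with remainder 6, so 22 more Sundays after the first → 23.

23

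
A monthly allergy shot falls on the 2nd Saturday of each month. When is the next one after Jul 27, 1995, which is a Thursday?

Aug 12, 1995

Jul 1995 starts on a Saturday; its first Saturday is the 1st, so the 2nd Saturday is the 8th — Jul 8, 1995.
That is not after Jul 27, 1995, so look at Aug 1995.
Aug 1995 starts on a Tuesday; its first Saturday is the 5th, so the 2nd Saturday is the 12th — Aug 12, 1995.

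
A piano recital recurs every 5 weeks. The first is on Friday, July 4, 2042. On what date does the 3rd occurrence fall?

September 12, 2042

The 3rd occurrence is 2 intervals after the first: 2 × 35 = 70 days after July 4, 2042.
July has 31 days — 27 days to the end of July leaves 43.
August has 31 days (12 left).
12 days into September → September 12, 2042.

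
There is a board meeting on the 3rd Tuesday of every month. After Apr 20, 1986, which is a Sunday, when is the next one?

Apr 1986 starts on a Tuesday; its first Tuesday is the 1st, so the 3rd Tuesday is the 15th — Apr 15, 1986.
That is not after Apr 20, 1986, so look at May 1986.
May 1986 starts on a Thursday; its first Tuesday is the 6th, so the 3rd Tuesday is the 20th — May 20, 1986.

May 20, 1986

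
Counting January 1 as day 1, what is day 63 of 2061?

4 March 2061

January has 31 days (63 − 31 = 32 remain).
February has 28 days (32 − 28 = 4 remain).
4 into March → March 4.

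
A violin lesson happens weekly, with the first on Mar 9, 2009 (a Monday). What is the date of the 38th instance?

The 38th occurrence is 37 intervals after the first: 37 × 7 = 259 days after Mar 9, 2009.
Mar has 31 days — 22 days to the end of Mar leaves 237.
Apr has 30 days (207 left).
May has 31 days (176 left).
Jun has 30 days (146 left).
Jul has 31 days (115 left).
Aug has 31 days (84 left).
Sep has 30 days (54 left).
Oct has 31 days (23 left).
23 days into Nov → Nov 23, 2009.

Nov 23, 2009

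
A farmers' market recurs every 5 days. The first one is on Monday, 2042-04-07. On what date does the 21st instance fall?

2042-07-16

The 21st occurrence is 20 intervals after the first: 20 × 5 = 100 days after 2042-04-07.
April has 30 days — 23 days to the end of April leaves 77.
May has 31 days (46 left).
June has 30 days (16 left).
16 days into July → 2042-07-16.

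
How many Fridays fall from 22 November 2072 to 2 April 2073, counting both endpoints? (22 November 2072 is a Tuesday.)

22 November 2072 is a Tuesday; the first Friday on or after it is 25 November 2072 (3 days later).
From 25 November 2072 to 2 April 2073: 5 + 31 + 31 + 28 + 31 + 2 = 128 days (rest of November, December, January, February, March, April).
128 ÷ 7 = 18 full weeks with remainder 2, so 18 more Fridays after the first → 19.

19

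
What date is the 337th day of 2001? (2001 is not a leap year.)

Dec 3, 2001

Jan has 31 days (337 − 31 = 306 remain).
Feb has 28 days (306 − 28 = 278 remain).
Mar has 31 days (278 − 31 = 247 remain).
Apr has 30 days (247 − 30 = 217 remain).
May has 31 days (217 − 31 = 186 remain).
Jun has 30 days (186 − 30 = 156 remain).
Jul has 31 days (156 − 31 = 125 remain).
Aug has 31 days (125 − 31 = 94 remain).
Sep has 30 days (94 − 30 = 64 remain).
Oct has 31 days (64 − 31 = 33 remain).
Nov has 30 days (33 − 30 = 3 remain).
3 into Dec → Dec 3.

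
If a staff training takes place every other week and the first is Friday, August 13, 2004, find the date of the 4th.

September 24, 2004

The 4th occurrence is 3 intervals after the first: 3 × 14 = 42 days after August 13, 2004.
August has 31 days — 18 days to the end of August leaves 24.
24 days into September → September 24, 2004.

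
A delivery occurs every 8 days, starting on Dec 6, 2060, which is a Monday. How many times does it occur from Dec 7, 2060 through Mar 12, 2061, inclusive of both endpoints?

Occurrences land 8·i days after Dec 6, 2060 for i = 0, 1, 2, …
Dec 7, 2060 is 1 day after the start; 1 ÷ 8 = 0 remainder 1; since the remainder is 1, round up to i = 1. First occurrence in the window: #2 on Dec 14, 2060 (1×8 = 8 days in).
Mar 12, 2061 is 96 days after the start; 96 ÷ 8 = 12 remainder 0. Last occurrence in the window: #13 on Mar 12, 2061.
Occurrences #2 through #13: 12 in total.

12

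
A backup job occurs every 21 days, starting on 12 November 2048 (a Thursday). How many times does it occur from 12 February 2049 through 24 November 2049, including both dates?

Occurrences land 21·i days after 12 November 2048 for i = 0, 1, 2, …
12 February 2049 is 92 days after the start; 92 ÷ 21 = 4 remainder 8; since the remainder is 8, round up to i = 5. First occurrence in the window: #6 on 25 February 2049 (5×21 = 105 days in).
24 November 2049 is 377 days after the start; 377 ÷ 21 = 17 remainder 20. Last occurrence in the window: #18 on 4 November 2049.
Occurrences #6 through #18: 13 in total.

13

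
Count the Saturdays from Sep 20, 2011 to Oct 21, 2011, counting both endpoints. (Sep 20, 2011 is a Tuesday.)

4

Sep 20, 2011 is a Tuesday; the first Saturday on or after it is Sep 24, 2011 (4 days later).
From Sep 24, 2011 to Oct 21, 2011: 6 + 21 = 27 days (rest of Sep, Oct).
27 ÷ 7 = 3 full weeks with remainder 6, so 3 more Saturdays after the first → 4.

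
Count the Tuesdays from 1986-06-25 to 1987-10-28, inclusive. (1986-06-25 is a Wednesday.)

70

1986-06-25 is a Wednesday; the first Tuesday on or after it is 1986-07-01 (6 days later).
From 1986-07-01 to 1987-10-28: 183 + 301 = 484 days (rest of 1986, to 1987-10-28 in 1987).
484 ÷ 7 = 69 full weeks with remainder 1, so 69 more Tuesdays after the first → 70.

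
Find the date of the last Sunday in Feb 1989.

Feb 26, 1989

The first Sunday of Feb 1989 is Feb 5.
Feb 1989 has 28 days. Adding weeks: 5, 12, 19, 26 — the last one ≤ 28 is the 26th.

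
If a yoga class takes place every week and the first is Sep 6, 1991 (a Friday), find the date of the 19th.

The 19th occurrence is 18 intervals after the first: 18 × 7 = 126 days after Sep 6, 1991.
Sep has 30 days — 24 days to the end of Sep leaves 102.
Oct has 31 days (71 left).
Nov has 30 days (41 left).
Dec has 31 days (10 left).
10 days into Jan → Jan 10, 1992.

Jan 10, 1992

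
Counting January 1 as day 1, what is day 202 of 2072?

20 July 2072

January has 31 days (202 − 31 = 171 remain).
February has 29 days (171 − 29 = 142 remain).
March has 31 days (142 − 31 = 111 remain).
April has 30 days (111 − 30 = 81 remain).
May has 31 days (81 − 31 = 50 remain).
June has 30 days (50 − 30 = 20 remain).
20 into July → July 20.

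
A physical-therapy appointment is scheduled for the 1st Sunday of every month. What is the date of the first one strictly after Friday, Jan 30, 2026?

Jan 2026 starts on a Thursday, so its 1st Sunday is Jan 4, 2026 (3 days in).
That is not after Jan 30, 2026, so look at Feb 2026.
Feb 2026 starts on a Sunday, so its 1st Sunday is Feb 1, 2026.

Feb 1, 2026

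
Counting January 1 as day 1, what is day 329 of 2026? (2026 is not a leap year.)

January has 31 days (329 − 31 = 298 remain).
February has 28 days (298 − 28 = 270 remain).
March has 31 days (270 − 31 = 239 remain).
April has 30 days (239 − 30 = 209 remain).
May has 31 days (209 − 31 = 178 remain).
June has 30 days (178 − 30 = 148 remain).
July has 31 days (148 − 31 = 117 remain).
August has 31 days (117 − 31 = 86 remain).
September has 30 days (86 − 30 = 56 remain).
October has 31 days (56 − 31 = 25 remain).
25 into November → November 25.

2026-11-25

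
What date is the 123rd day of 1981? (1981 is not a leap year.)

May 3, 1981

Jan has 31 days (123 − 31 = 92 remain).
Feb has 28 days (92 − 28 = 64 remain).
Mar has 31 days (64 − 31 = 33 remain).
Apr has 30 days (33 − 30 = 3 remain).
3 into May → May 3.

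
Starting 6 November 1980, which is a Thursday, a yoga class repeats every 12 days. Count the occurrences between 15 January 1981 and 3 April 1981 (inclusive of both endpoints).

7

Occurrences land 12·i days after 6 November 1980 for i = 0, 1, 2, …
15 January 1981 is 70 days after the start; 70 ÷ 12 = 5 remainder 10; since the remainder is 10, round up to i = 6. First occurrence in the window: #7 on 17 January 1981 (6×12 = 72 days in).
3 April 1981 is 148 days after the start; 148 ÷ 12 = 12 remainder 4. Last occurrence in the window: #13 on 30 March 1981.
Occurrences #7 through #13: 7 in total.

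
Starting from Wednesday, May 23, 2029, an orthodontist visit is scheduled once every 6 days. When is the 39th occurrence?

The 39th occurrence is 38 intervals after the first: 38 × 6 = 228 days after May 23, 2029.
May has 31 days — 8 days to the end of May leaves 220.
Jun has 30 days (190 left).
Jul has 31 days (159 left).
Aug has 31 days (128 left).
Sep has 30 days (98 left).
Oct has 31 days (67 left).
Nov has 30 days (37 left).
Dec has 31 days (6 left).
6 days into Jan → Jan 6, 2030.

Jan 6, 2030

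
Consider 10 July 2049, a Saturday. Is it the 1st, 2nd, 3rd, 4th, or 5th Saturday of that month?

2nd

Day 10 falls in week ⌈10/7⌉ of the month.
Days 1–7 hold the 1st Saturday, 8–14 the 2nd, 15–21 the 3rd, 22–28 the 4th, 29–31 the 5th.
10 is in the range for the 2nd.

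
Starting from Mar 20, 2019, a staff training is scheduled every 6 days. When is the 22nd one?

The 22nd occurrence is 21 intervals after the first: 21 × 6 = 126 days after Mar 20, 2019.
Mar has 31 days — 11 days to the end of Mar leaves 115.
Apr has 30 days (85 left).
May has 31 days (54 left).
Jun has 30 days (24 left).
24 days into Jul → Jul 24, 2019.

Jul 24, 2019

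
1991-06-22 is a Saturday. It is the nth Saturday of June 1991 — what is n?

4th

Day 22 falls in week ⌈22/7⌉ of the month.
Days 1–7 hold the 1st Saturday, 8–14 the 2nd, 15–21 the 3rd, 22–28 the 4th, 29–31 the 5th.
22 is in the range for the 4th.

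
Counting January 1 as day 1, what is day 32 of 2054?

2054-02-01

January has 31 days (32 − 31 = 1 remain).
1 into February → February 1.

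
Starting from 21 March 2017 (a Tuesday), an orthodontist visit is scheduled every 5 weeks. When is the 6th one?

12 September 2017

The 6th occurrence is 5 intervals after the first: 5 × 35 = 175 days after 21 March 2017.
March has 31 days — 10 days to the end of March leaves 165.
April has 30 days (135 left).
May has 31 days (104 left).
June has 30 days (74 left).
July has 31 days (43 left).
August has 31 days (12 left).
12 days into September → 12 September 2017.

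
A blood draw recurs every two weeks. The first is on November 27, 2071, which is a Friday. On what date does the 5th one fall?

The 5th occurrence is 4 intervals after the first: 4 × 14 = 56 days after November 27, 2071.
November has 30 days — 3 days to the end of November leaves 53.
December has 31 days (22 left).
22 days into January → January 22, 2072.

January 22, 2072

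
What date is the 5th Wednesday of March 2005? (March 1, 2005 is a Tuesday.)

2005-03-30

March 2005 begins on a Tuesday, so the first Wednesday is March 2 (1 day later).
The 5th Wednesday is 4 weeks later: 2 + 28 = 30.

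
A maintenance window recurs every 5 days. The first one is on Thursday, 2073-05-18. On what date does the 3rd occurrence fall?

The 3rd occurrence is 2 intervals after the first: 2 × 5 = 10 days after 2073-05-18.
10 days later is 2073-05-28.

2073-05-28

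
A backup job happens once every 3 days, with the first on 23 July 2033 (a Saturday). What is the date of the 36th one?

The 36th occurrence is 35 intervals after the first: 35 × 3 = 105 days after 23 July 2033.
July has 31 days — 8 days to the end of July leaves 97.
August has 31 days (66 left).
September has 30 days (36 left).
October has 31 days (5 left).
5 days into November → 5 November 2033.

5 November 2033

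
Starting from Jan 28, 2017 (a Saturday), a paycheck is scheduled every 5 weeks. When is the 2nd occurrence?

The 2nd occurrence is 1 interval after the first: 1 × 35 = 35 days after Jan 28, 2017.
Jan has 31 days — 3 days to the end of Jan leaves 32.
Feb has 28 days (4 left).
4 days into Mar → Mar 4, 2017.

Mar 4, 2017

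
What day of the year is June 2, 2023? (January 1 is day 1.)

Days in months before June: 31 + 28 + 31 + 30 + 31 = 151.
Plus 2 days into June → day 153.

153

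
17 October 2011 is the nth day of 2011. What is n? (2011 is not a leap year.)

290

Days in months before October: 31 + 28 + 31 + 30 + 31 + 30 + 31 + 31 + 30 = 273.
Plus 17 days into October → day 290.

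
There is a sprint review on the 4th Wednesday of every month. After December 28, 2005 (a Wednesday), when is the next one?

January 25, 2006

December 2005 starts on a Thursday; its first Wednesday is the 7th, so the 4th Wednesday is the 28th — December 28, 2005.
That is not after December 28, 2005, so look at January 2006.
January 2006 starts on a Sunday; its first Wednesday is the 4th, so the 4th Wednesday is the 25th — January 25, 2006.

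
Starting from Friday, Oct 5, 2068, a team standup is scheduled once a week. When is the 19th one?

The 19th occurrence is 18 intervals after the first: 18 × 7 = 126 days after Oct 5, 2068.
Oct has 31 days — 26 days to the end of Oct leaves 100.
Nov has 30 days (70 left).
Dec has 31 days (39 left).
Jan has 31 days (8 left).
8 days into Feb → Feb 8, 2069.

Feb 8, 2069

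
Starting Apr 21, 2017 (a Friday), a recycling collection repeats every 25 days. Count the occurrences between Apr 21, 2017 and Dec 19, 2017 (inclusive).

Occurrences land 25·i days after Apr 21, 2017 for i = 0, 1, 2, …
The window opens on the start date, so the first occurrence inside is #1 on Apr 21, 2017.
Dec 19, 2017 is 242 days after the start; 242 ÷ 25 = 9 remainder 17. Last occurrence in the window: #10 on Dec 2, 2017.
Occurrences #1 through #10: 10 in total.

10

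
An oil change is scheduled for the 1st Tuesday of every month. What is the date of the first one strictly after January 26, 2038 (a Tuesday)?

January 2038 starts on a Friday, so its 1st Tuesday is January 5, 2038 (4 days in).
That is not after January 26, 2038, so look at February 2038.
February 2038 starts on a Monday, so its 1st Tuesday is February 2, 2038 (1 day in).

February 2, 2038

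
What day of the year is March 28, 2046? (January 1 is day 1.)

Days in months before March: 31 + 28 = 59.
Plus 28 days into March → day 87.

87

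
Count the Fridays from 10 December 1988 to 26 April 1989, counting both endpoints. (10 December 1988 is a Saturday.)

10 December 1988 is a Saturday; the first Friday on or after it is 16 December 1988 (6 days later).
From 16 December 1988 to 26 April 1989: 15 + 31 + 28 + 31 + 26 = 131 days (rest of December, January, February, March, April).
131 ÷ 7 = 18 full weeks with remainder 5, so 18 more Fridays after the first → 19.

19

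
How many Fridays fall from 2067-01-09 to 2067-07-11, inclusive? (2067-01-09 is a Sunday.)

2067-01-09 is a Sunday; the first Friday on or after it is 2067-01-14 (5 days later).
From 2067-01-14 to 2067-07-11: 17 + 28 + 31 + 30 + 31 + 30 + 11 = 178 days (rest of January, February, March, April, May, June, July).
178 ÷ 7 = 25 full weeks with remainder 3, so 25 more Fridays after the first → 26.

26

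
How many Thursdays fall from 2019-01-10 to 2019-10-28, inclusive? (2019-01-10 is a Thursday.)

2019-01-10 is a Thursday; the first Thursday on or after it is 2019-01-10.
From 2019-01-10 to 2019-10-28: 21 + 28 + 31 + 30 + 31 + 30 + 31 + 31 + 30 + 28 = 291 days (rest of January, February, March, April, May, June, July, August, September, October).
291 ÷ 7 = 41 full weeks with remainder 4, so 41 more Thursdays after the first → 42.

42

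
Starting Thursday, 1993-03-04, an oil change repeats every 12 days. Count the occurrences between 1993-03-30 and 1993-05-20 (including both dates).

4

Occurrences land 12·i days after 1993-03-04 for i = 0, 1, 2, …
1993-03-30 is 26 days after the start; 26 ÷ 12 = 2 remainder 2; since the remainder is 2, round up to i = 3. First occurrence in the window: #4 on 1993-04-09 (3×12 = 36 days in).
1993-05-20 is 77 days after the start; 77 ÷ 12 = 6 remainder 5. Last occurrence in the window: #7 on 1993-05-15.
Occurrences #4 through #7: 4 in total.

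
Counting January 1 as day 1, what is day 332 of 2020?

January has 31 days (332 − 31 = 301 remain).
February has 29 days (301 − 29 = 272 remain).
March has 31 days (272 − 31 = 241 remain).
April has 30 days (241 − 30 = 211 remain).
May has 31 days (211 − 31 = 180 remain).
June has 30 days (180 − 30 = 150 remain).
July has 31 days (150 − 31 = 119 remain).
August has 31 days (119 − 31 = 88 remain).
September has 30 days (88 − 30 = 58 remain).
October has 31 days (58 − 31 = 27 remain).
27 into November → November 27.

2020-11-27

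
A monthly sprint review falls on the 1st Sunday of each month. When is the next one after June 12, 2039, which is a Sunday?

July 3, 2039

June 2039 starts on a Wednesday, so its 1st Sunday is June 5, 2039 (4 days in).
That is not after June 12, 2039, so look at July 2039.
July 2039 starts on a Friday, so its 1st Sunday is July 3, 2039 (2 days in).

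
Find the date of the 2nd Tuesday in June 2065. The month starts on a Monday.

9 June 2065

June 2065 begins on a Monday, so the first Tuesday is June 2 (1 day later).
The 2nd Tuesday is 1 weeks later: 2 + 7 = 9.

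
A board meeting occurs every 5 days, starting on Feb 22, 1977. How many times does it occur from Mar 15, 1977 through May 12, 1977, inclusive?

Occurrences land 5·i days after Feb 22, 1977 for i = 0, 1, 2, …
Mar 15, 1977 is 21 days after the start; 21 ÷ 5 = 4 remainder 1; since the remainder is 1, round up to i = 5. First occurrence in the window: #6 on Mar 19, 1977 (5×5 = 25 days in).
May 12, 1977 is 79 days after the start; 79 ÷ 5 = 15 remainder 4. Last occurrence in the window: #16 on May 8, 1977.
Occurrences #6 through #16: 11 in total.

11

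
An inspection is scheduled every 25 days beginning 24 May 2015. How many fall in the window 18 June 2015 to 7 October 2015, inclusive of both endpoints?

5

Occurrences land 25·i days after 24 May 2015 for i = 0, 1, 2, …
18 June 2015 is 25 days after the start; 25 ÷ 25 = 1 remainder 0. First occurrence in the window: #2 on 18 June 2015 (1×25 = 25 days in).
7 October 2015 is 136 days after the start; 136 ÷ 25 = 5 remainder 11. Last occurrence in the window: #6 on 26 September 2015.
Occurrences #2 through #6: 5 in total.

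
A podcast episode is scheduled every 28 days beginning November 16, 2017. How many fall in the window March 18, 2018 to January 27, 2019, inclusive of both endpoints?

Occurrences land 28·i days after November 16, 2017 for i = 0, 1, 2, …
March 18, 2018 is 122 days after the start; 122 ÷ 28 = 4 remainder 10; since the remainder is 10, round up to i = 5. First occurrence in the window: #6 on April 5, 2018 (5×28 = 140 days in).
January 27, 2019 is 437 days after the start; 437 ÷ 28 = 15 remainder 17. Last occurrence in the window: #16 on January 10, 2019.
Occurrences #6 through #16: 11 in total.

11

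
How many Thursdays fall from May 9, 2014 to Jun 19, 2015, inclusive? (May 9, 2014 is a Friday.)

58

May 9, 2014 is a Friday; the first Thursday on or after it is May 15, 2014 (6 days later).
From May 15, 2014 to Jun 19, 2015: 230 + 170 = 400 days (rest of 2014, to Jun 19, 2015 in 2015).
400 ÷ 7 = 57 full weeks with remainder 1, so 57 more Thursdays after the first → 58.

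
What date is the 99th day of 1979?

Apr 9, 1979

Jan has 31 days (99 − 31 = 68 remain).
Feb has 28 days (68 − 28 = 40 remain).
Mar has 31 days (40 − 31 = 9 remain).
9 into Apr → Apr 9.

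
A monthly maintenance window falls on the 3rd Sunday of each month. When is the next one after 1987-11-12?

November 1987 starts on a Sunday; its first Sunday is the 1st, so the 3rd Sunday is the 15th — 1987-11-15.
1987-11-15 is after 1987-11-12, so that is the next one.

1987-11-15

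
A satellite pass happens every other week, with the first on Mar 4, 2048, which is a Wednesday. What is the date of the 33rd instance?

May 26, 2049

The 33rd occurrence is 32 intervals after the first: 32 × 14 = 448 days after Mar 4, 2048.
Mar has 31 days — 27 days to the end of Mar leaves 421.
From end of Mar to end of 2048 is 275 days (146 left).
Jan has 31 days (115 left).
Feb has 28 days (87 left).
Mar has 31 days (56 left).
Apr has 30 days (26 left).
26 days into May → May 26, 2049.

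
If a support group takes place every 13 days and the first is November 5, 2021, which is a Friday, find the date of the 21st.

July 23, 2022

The 21st occurrence is 20 intervals after the first: 20 × 13 = 260 days after November 5, 2021.
November has 30 days — 25 days to the end of November leaves 235.
December has 31 days (204 left).
January has 31 days (173 left).
February has 28 days (145 left).
March has 31 days (114 left).
April has 30 days (84 left).
May has 31 days (53 left).
June has 30 days (23 left).
23 days into July → July 23, 2022.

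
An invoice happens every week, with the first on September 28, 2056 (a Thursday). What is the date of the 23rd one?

The 23rd occurrence is 22 intervals after the first: 22 × 7 = 154 days after September 28, 2056.
September has 30 days — 2 days to the end of September leaves 152.
October has 31 days (121 left).
November has 30 days (91 left).
December has 31 days (60 left).
January has 31 days (29 left).
February has 28 days (1 left).
1 day into March → March 1, 2057.

March 1, 2057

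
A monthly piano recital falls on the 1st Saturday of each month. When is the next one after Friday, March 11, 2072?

April 2, 2072

March 2072 starts on a Tuesday, so its 1st Saturday is March 5, 2072 (4 days in).
That is not after March 11, 2072, so look at April 2072.
April 2072 starts on a Friday, so its 1st Saturday is April 2, 2072 (1 day in).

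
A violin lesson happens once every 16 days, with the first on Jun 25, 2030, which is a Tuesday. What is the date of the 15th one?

The 15th occurrence is 14 intervals after the first: 14 × 16 = 224 days after Jun 25, 2030.
Jun has 30 days — 5 days to the end of Jun leaves 219.
Jul has 31 days (188 left).
Aug has 31 days (157 left).
Sep has 30 days (127 left).
Oct has 31 days (96 left).
Nov has 30 days (66 left).
Dec has 31 days (35 left).
Jan has 31 days (4 left).
4 days into Feb → Feb 4, 2031.

Feb 4, 2031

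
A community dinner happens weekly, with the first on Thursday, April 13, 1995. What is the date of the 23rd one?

September 14, 1995

The 23rd occurrence is 22 intervals after the first: 22 × 7 = 154 days after April 13, 1995.
April has 30 days — 17 days to the end of April leaves 137.
May has 31 days (106 left).
June has 30 days (76 left).
July has 31 days (45 left).
August has 31 days (14 left).
14 days into September → September 14, 1995.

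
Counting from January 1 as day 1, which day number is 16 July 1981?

197

Days in months before July: 31 + 28 + 31 + 30 + 31 + 30 = 181.
Plus 16 days into July → day 197.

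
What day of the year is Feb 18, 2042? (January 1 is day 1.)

Days in months before Feb: 31 = 31.
Plus 18 days into Feb → day 49.

49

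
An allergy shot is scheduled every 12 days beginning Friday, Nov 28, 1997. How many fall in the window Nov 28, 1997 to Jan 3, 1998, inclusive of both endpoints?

Occurrences land 12·i days after Nov 28, 1997 for i = 0, 1, 2, …
The window opens on the start date, so the first occurrence inside is #1 on Nov 28, 1997.
Jan 3, 1998 is 36 days after the start; 36 ÷ 12 = 3 remainder 0. Last occurrence in the window: #4 on Jan 3, 1998.
Occurrences #1 through #4: 4 in total.

4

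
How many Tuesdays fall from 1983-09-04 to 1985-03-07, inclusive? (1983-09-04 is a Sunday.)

1983-09-04 is a Sunday; the first Tuesday on or after it is 1983-09-06 (2 days later).
From 1983-09-06 to 1985-03-07: 116 + 366 + 66 = 548 days (rest of 1983, 1984, to 1985-03-07 in 1985).
548 ÷ 7 = 78 full weeks with remainder 2, so 78 more Tuesdays after the first → 79.

79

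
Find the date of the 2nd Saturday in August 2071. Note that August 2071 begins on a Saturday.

2071-08-08

August 2071 begins on a Saturday, so the first Saturday is August 1.
The 2nd Saturday is 1 weeks later: 1 + 7 = 8.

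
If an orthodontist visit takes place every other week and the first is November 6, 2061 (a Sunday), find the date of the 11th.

The 11th occurrence is 10 intervals after the first: 10 × 14 = 140 days after November 6, 2061.
November has 30 days — 24 days to the end of November leaves 116.
December has 31 days (85 left).
January has 31 days (54 left).
February has 28 days (26 left).
26 days into March → March 26, 2062.

March 26, 2062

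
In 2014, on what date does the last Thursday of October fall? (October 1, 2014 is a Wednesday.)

30 October 2014

October 2014 begins on a Wednesday, so the first Thursday is October 2 (1 day later).
October 2014 has 31 days. Adding weeks: 2, 9, 16, 23, 30 — the last one ≤ 31 is the 30th.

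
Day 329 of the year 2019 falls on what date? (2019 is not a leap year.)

Jan has 31 days (329 − 31 = 298 remain).
Feb has 28 days (298 − 28 = 270 remain).
Mar has 31 days (270 − 31 = 239 remain).
Apr has 30 days (239 − 30 = 209 remain).
May has 31 days (209 − 31 = 178 remain).
Jun has 30 days (178 − 30 = 148 remain).
Jul has 31 days (148 − 31 = 117 remain).
Aug has 31 days (117 − 31 = 86 remain).
Sep has 30 days (86 − 30 = 56 remain).
Oct has 31 days (56 − 31 = 25 remain).
25 into Nov → Nov 25.

Nov 25, 2019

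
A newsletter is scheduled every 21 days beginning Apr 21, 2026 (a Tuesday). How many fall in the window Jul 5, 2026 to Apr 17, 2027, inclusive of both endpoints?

Occurrences land 21·i days after Apr 21, 2026 for i = 0, 1, 2, …
Jul 5, 2026 is 75 days after the start; 75 ÷ 21 = 3 remainder 12; since the remainder is 12, round up to i = 4. First occurrence in the window: #5 on Jul 14, 2026 (4×21 = 84 days in).
Apr 17, 2027 is 361 days after the start; 361 ÷ 21 = 17 remainder 4. Last occurrence in the window: #18 on Apr 13, 2027.
Occurrences #5 through #18: 14 in total.

14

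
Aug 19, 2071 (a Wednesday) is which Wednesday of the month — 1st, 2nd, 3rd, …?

3rd

Day 19 falls in week ⌈19/7⌉ of the month.
Days 1–7 hold the 1st Wednesday, 8–14 the 2nd, 15–21 the 3rd, 22–28 the 4th, 29–31 the 5th.
19 is in the range for the 3rd.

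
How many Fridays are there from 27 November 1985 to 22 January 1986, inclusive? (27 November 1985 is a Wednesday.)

8

27 November 1985 is a Wednesday; the first Friday on or after it is 29 November 1985 (2 days later).
From 29 November 1985 to 22 January 1986: 1 + 31 + 22 = 54 days (rest of November, December, January).
54 ÷ 7 = 7 full weeks with remainder 5, so 7 more Fridays after the first → 8.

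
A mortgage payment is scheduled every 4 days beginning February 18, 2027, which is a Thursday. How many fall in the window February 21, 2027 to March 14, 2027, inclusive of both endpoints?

Occurrences land 4·i days after February 18, 2027 for i = 0, 1, 2, …
February 21, 2027 is 3 days after the start; 3 ÷ 4 = 0 remainder 3; since the remainder is 3, round up to i = 1. First occurrence in the window: #2 on February 22, 2027 (1×4 = 4 days in).
March 14, 2027 is 24 days after the start; 24 ÷ 4 = 6 remainder 0. Last occurrence in the window: #7 on March 14, 2027.
Occurrences #2 through #7: 6 in total.

6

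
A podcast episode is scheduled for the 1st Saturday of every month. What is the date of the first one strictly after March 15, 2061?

March 2061 starts on a Tuesday, so its 1st Saturday is March 5, 2061 (4 days in).
That is not after March 15, 2061, so look at April 2061.
April 2061 starts on a Friday, so its 1st Saturday is April 2, 2061 (1 day in).

April 2, 2061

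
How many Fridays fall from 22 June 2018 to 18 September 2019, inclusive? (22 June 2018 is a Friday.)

22 June 2018 is a Friday; the first Friday on or after it is 22 June 2018.
From 22 June 2018 to 18 September 2019: 192 + 261 = 453 days (rest of 2018, to 18 September 2019 in 2019).
453 ÷ 7 = 64 full weeks with remainder 5, so 64 more Fridays after the first → 65.

65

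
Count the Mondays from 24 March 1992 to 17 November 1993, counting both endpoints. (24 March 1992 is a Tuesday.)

24 March 1992 is a Tuesday; the first Monday on or after it is 30 March 1992 (6 days later).
From 30 March 1992 to 17 November 1993: 276 + 321 = 597 days (rest of 1992, to 17 November 1993 in 1993).
597 ÷ 7 = 85 full weeks with remainder 2, so 85 more Mondays after the first → 86.

86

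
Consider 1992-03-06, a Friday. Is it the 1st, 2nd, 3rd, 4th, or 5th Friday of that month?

Day 6 falls in week ⌈6/7⌉ of the month.
Days 1–7 hold the 1st Friday, 8–14 the 2nd, 15–21 the 3rd, 22–28 the 4th, 29–31 the 5th.
6 is in the range for the 1st.

1st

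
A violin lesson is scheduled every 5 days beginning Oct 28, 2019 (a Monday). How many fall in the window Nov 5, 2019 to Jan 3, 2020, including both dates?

Occurrences land 5·i days after Oct 28, 2019 for i = 0, 1, 2, …
Nov 5, 2019 is 8 days after the start; 8 ÷ 5 = 1 remainder 3; since the remainder is 3, round up to i = 2. First occurrence in the window: #3 on Nov 7, 2019 (2×5 = 10 days in).
Jan 3, 2020 is 67 days after the start; 67 ÷ 5 = 13 remainder 2. Last occurrence in the window: #14 on Jan 1, 2020.
Occurrences #3 through #14: 12 in total.

12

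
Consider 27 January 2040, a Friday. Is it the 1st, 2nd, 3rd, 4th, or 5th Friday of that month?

Day 27 falls in week ⌈27/7⌉ of the month.
Days 1–7 hold the 1st Friday, 8–14 the 2nd, 15–21 the 3rd, 22–28 the 4th, 29–31 the 5th.
27 is in the range for the 4th.

4th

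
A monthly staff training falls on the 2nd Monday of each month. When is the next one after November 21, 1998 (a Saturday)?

November 1998 starts on a Sunday; its first Monday is the 2nd, so the 2nd Monday is the 9th — November 9, 1998.
That is not after November 21, 1998, so look at December 1998.
December 1998 starts on a Tuesday; its first Monday is the 7th, so the 2nd Monday is the 14th — December 14, 1998.

December 14, 1998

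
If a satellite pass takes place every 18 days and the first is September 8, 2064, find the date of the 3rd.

October 14, 2064

The 3rd occurrence is 2 intervals after the first: 2 × 18 = 36 days after September 8, 2064.
September has 30 days — 22 days to the end of September leaves 14.
14 days into October → October 14, 2064.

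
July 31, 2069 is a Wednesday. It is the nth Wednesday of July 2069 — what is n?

Day 31 falls in week ⌈31/7⌉ of the month.
Days 1–7 hold the 1st Wednesday, 8–14 the 2nd, 15–21 the 3rd, 22–28 the 4th, 29–31 the 5th.
31 is in the range for the 5th.

5th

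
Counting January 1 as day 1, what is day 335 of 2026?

December 1, 2026

January has 31 days (335 − 31 = 304 remain).
February has 28 days (304 − 28 = 276 remain).
March has 31 days (276 − 31 = 245 remain).
April has 30 days (245 − 30 = 215 remain).
May has 31 days (215 − 31 = 184 remain).
June has 30 days (184 − 30 = 154 remain).
July has 31 days (154 − 31 = 123 remain).
August has 31 days (123 − 31 = 92 remain).
September has 30 days (92 − 30 = 62 remain).
October has 31 days (62 − 31 = 31 remain).
November has 30 days (31 − 30 = 1 remain).
1 into December → December 1.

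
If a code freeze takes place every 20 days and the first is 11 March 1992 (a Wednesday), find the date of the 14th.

The 14th occurrence is 13 intervals after the first: 13 × 20 = 260 days after 11 March 1992.
March has 31 days — 20 days to the end of March leaves 240.
April has 30 days (210 left).
May has 31 days (179 left).
June has 30 days (149 left).
July has 31 days (118 left).
August has 31 days (87 left).
September has 30 days (57 left).
October has 31 days (26 left).
26 days into November → 26 November 1992.

26 November 1992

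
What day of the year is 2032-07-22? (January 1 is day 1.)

204

Days in months before July: 31 + 29 + 31 + 30 + 31 + 30 = 182.
Plus 22 days into July → day 204.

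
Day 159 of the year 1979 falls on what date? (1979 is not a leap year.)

8 June 1979

January has 31 days (159 − 31 = 128 remain).
February has 28 days (128 − 28 = 100 remain).
March has 31 days (100 − 31 = 69 remain).
April has 30 days (69 − 30 = 39 remain).
May has 31 days (39 − 31 = 8 remain).
8 into June → June 8.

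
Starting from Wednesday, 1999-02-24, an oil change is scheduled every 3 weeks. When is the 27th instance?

2000-08-23

The 27th occurrence is 26 intervals after the first: 26 × 21 = 546 days after 1999-02-24.
February has 28 days — 4 days to the end of February leaves 542.
From end of February to end of 1999 is 306 days (236 left).
January has 31 days (205 left).
February has 29 days (176 left).
March has 31 days (145 left).
April has 30 days (115 left).
May has 31 days (84 left).
June has 30 days (54 left).
July has 31 days (23 left).
23 days into August → 2000-08-23.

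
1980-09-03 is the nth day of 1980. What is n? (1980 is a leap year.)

Days in months before September: 31 + 29 + 31 + 30 + 31 + 30 + 31 + 31 = 244.
Plus 3 days into September → day 247.

247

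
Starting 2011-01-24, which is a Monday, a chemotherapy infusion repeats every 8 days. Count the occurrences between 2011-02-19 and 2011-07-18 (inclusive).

Occurrences land 8·i days after 2011-01-24 for i = 0, 1, 2, …
2011-02-19 is 26 days after the start; 26 ÷ 8 = 3 remainder 2; since the remainder is 2, round up to i = 4. First occurrence in the window: #5 on 2011-02-25 (4×8 = 32 days in).
2011-07-18 is 175 days after the start; 175 ÷ 8 = 21 remainder 7. Last occurrence in the window: #22 on 2011-07-11.
Occurrences #5 through #22: 18 in total.

18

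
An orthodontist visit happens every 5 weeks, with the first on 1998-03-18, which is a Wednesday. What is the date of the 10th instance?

The 10th occurrence is 9 intervals after the first: 9 × 35 = 315 days after 1998-03-18.
March has 31 days — 13 days to the end of March leaves 302.
April has 30 days (272 left).
May has 31 days (241 left).
June has 30 days (211 left).
July has 31 days (180 left).
August has 31 days (149 left).
September has 30 days (119 left).
October has 31 days (88 left).
November has 30 days (58 left).
December has 31 days (27 left).
27 days into January → 1999-01-27.

1999-01-27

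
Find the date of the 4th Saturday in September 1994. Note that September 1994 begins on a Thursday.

September 1994 begins on a Thursday, so the first Saturday is September 3 (2 days later).
The 4th Saturday is 3 weeks later: 3 + 21 = 24.

1994-09-24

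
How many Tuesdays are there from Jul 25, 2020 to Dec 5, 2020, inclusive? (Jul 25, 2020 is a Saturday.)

Jul 25, 2020 is a Saturday; the first Tuesday on or after it is Jul 28, 2020 (3 days later).
From Jul 28, 2020 to Dec 5, 2020: 3 + 31 + 30 + 31 + 30 + 5 = 130 days (rest of Jul, Aug, Sep, Oct, Nov, Dec).
130 ÷ 7 = 18 full weeks with remainder 4, so 18 more Tuesdays after the first → 19.

19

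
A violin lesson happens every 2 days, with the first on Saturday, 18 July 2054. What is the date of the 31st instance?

16 September 2054

The 31st occurrence is 30 intervals after the first: 30 × 2 = 60 days after 18 July 2054.
July has 31 days — 13 days to the end of July leaves 47.
August has 31 days (16 left).
16 days into September → 16 September 2054.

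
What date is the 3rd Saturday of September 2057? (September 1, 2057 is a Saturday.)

September 2057 begins on a Saturday, so the first Saturday is September 1.
The 3rd Saturday is 2 weeks later: 1 + 14 = 15.

15 September 2057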